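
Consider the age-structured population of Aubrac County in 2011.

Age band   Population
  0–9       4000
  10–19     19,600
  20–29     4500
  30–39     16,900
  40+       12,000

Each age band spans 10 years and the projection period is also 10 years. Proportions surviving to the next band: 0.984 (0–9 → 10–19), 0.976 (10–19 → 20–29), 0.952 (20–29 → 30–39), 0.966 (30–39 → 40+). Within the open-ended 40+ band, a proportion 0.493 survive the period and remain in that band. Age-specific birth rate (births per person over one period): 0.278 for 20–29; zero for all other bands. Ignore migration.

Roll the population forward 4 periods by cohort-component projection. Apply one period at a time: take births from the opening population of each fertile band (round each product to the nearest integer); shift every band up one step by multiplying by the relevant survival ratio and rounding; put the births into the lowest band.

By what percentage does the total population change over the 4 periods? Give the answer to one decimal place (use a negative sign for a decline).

(Groups numbered youngest = 1 to oldest = 5.)
[period 1]
Births: 4500 × 0.278 = 1251
Group 2: 4000 × 0.984 = 3936
Group 3: 19600 × 0.976 = 19130
Group 4: 4500 × 0.952 = 4284
Group 5: 16900 × 0.966 + 12000 × 0.493 = 16325 + 5916 = 22241
Giving 1251 / 3936 / 19130 / 4284 / 22241.
[period 2]
Births: 19130 × 0.278 = 5318
Group 2: 1251 × 0.984 = 1231
Group 3: 3936 × 0.976 = 3842
Group 4: 19130 × 0.952 = 18212
Group 5: 4284 × 0.966 + 22241 × 0.493 = 4138 + 10965 = 15103
Giving 5318 / 1231 / 3842 / 18212 / 15103.
[period 3]
Births: 3842 × 0.278 = 1068
Group 2: 5318 × 0.984 = 5233
Group 3: 1231 × 0.976 = 1201
Group 4: 3842 × 0.952 = 3658
Group 5: 18212 × 0.966 + 15103 × 0.493 = 17593 + 7446 = 25039
Giving 1068 / 5233 / 1201 / 3658 / 25039.
[period 4]
Births: 1201 × 0.278 = 334
Group 2: 1068 × 0.984 = 1051
Group 3: 5233 × 0.976 = 5107
Group 4: 1201 × 0.952 = 1143
Group 5: 3658 × 0.966 + 25039 × 0.493 = 3534 + 12344 = 15878
Giving 334 / 1051 / 5107 / 1143 / 15878.
Total: 57000 → 23513; change = -33487; percentage change = -58.7%

-58.7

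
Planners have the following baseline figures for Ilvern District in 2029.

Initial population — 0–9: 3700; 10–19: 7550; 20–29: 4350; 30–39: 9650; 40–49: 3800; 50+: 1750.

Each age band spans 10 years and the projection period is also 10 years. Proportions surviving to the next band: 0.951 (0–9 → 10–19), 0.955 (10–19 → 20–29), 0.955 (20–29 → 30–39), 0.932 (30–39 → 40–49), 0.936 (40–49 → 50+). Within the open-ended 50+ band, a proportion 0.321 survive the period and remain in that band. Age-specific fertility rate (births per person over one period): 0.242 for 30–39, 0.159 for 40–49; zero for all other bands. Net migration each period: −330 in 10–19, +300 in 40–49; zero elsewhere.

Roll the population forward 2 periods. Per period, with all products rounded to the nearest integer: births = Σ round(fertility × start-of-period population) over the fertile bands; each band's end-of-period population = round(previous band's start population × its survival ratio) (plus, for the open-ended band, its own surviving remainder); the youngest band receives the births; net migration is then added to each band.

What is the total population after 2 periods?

Period 1:
Births: 9650 × 0.242 = 2335 ; 3800 × 0.159 = 604 ⇒ total 2939
10–19: 3700 × 0.951 = 3519
20–29: 7550 × 0.955 = 7210
30–39: 4350 × 0.955 = 4154
40–49: 9650 × 0.932 = 8994
50+: 3800 × 0.936 + 1750 × 0.321 = 3557 + 562 = 4119
Net migration: 10–19 − 330 → 3189; 40–49 + 300 → 9294
End of period: [2939, 3189, 7210, 4154, 9294, 4119]
Period 2:
Births: 4154 × 0.242 = 1005 ; 9294 × 0.159 = 1478 ⇒ total 2483
10–19: 2939 × 0.951 = 2795
20–29: 3189 × 0.955 = 3045
30–39: 7210 × 0.955 = 6886
40–49: 4154 × 0.932 = 3872
50+: 9294 × 0.936 + 4119 × 0.321 = 8699 + 1322 = 10021
Net migration: 10–19 − 330 → 2465; 40–49 + 300 → 4172
End of period: [2483, 2465, 3045, 6886, 4172, 10021]
Total after period 2: 2483 + 2465 + 3045 + 6886 + 4172 + 10021 = 29072

29072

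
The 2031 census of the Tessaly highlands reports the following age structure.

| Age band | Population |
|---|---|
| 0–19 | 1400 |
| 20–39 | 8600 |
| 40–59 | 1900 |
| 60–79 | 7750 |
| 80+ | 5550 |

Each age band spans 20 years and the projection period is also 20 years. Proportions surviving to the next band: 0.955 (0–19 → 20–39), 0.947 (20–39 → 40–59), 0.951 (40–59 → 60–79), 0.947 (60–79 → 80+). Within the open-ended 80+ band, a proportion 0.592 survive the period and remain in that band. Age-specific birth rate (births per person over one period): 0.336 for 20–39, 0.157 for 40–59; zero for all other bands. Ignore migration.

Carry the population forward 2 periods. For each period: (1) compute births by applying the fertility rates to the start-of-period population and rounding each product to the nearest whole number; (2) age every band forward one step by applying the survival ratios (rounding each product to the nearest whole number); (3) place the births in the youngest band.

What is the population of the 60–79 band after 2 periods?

7745

After projecting period 1:
Births: 8600 × 0.336 = 2890, 1900 × 0.157 = 298 — total 3188
20–39: 1400 × 0.955 = 1337
40–59: 8600 × 0.947 = 8144
60–79: 1900 × 0.951 = 1807
80+: 7750 × 0.947 + 5550 × 0.592 = 7339 + 3286 = 10625
End of period: [3188, 1337, 8144, 1807, 10625]
After projecting period 2:
Births: 1337 × 0.336 = 449, 8144 × 0.157 = 1279 — total 1728
20–39: 3188 × 0.955 = 3045
40–59: 1337 × 0.947 = 1266
60–79: 8144 × 0.951 = 7745
80+: 1807 × 0.947 + 10625 × 0.592 = 1711 + 6290 = 8001
End of period: [1728, 3045, 1266, 7745, 8001]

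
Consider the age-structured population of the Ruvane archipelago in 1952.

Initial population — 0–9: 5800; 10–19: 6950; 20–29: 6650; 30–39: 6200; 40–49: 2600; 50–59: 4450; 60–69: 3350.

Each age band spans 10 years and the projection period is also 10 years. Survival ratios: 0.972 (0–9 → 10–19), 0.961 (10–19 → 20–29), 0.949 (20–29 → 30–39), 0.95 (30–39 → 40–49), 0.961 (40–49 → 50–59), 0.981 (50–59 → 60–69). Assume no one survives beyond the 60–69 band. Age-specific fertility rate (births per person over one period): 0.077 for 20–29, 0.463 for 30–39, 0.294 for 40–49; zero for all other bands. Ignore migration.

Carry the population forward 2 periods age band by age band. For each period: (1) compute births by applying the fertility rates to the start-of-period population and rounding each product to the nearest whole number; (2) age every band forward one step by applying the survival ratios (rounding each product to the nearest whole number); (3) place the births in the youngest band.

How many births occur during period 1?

4147

Call the bands 1 to 7, youngest first.
After projecting period 1:
Births: 6650 * 0.077 = 512  |  6200 * 0.463 = 2871  |  2600 * 0.294 = 764 — total 4147
Band 2: 5800 * 0.972 = 5638
Band 3: 6950 * 0.961 = 6679
Band 4: 6650 * 0.949 = 6311
Band 5: 6200 * 0.95 = 5890
Band 6: 2600 * 0.961 = 2499
Band 7: 4450 * 0.981 = 4365
End of period: [4147, 5638, 6679, 6311, 5890, 2499, 4365]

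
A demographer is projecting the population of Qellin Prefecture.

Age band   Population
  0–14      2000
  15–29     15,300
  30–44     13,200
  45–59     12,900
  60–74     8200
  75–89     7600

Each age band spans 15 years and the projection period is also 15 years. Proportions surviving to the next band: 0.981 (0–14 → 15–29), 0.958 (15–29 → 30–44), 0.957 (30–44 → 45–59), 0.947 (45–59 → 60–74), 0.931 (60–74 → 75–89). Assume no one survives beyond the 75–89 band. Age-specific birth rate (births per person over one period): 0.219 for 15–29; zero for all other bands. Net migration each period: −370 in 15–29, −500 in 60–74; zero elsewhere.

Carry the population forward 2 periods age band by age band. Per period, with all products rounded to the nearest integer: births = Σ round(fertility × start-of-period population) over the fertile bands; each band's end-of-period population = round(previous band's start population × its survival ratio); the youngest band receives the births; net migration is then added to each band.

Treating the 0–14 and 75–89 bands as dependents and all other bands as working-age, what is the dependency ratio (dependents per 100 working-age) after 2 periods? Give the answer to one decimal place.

37.6

Let band 1 be 0–14 through band 6 = 75–89.
Period 1.
Births: 15300 × 0.219 = 3351
Band 2: 2000 × 0.981 = 1962
Band 3: 15300 × 0.958 = 14657
Band 4: 13200 × 0.957 = 12632
Band 5: 12900 × 0.947 = 12216
Band 6: 8200 × 0.931 = 7634
Net migration: Band 2 − 370 → 1592; Band 5 − 500 → 11716
Giving 3351 / 1592 / 14657 / 12632 / 11716 / 7634.
Period 2.
Births: 1592 × 0.219 = 349
Band 2: 3351 × 0.981 = 3287
Band 3: 1592 × 0.958 = 1525
Band 4: 14657 × 0.957 = 14027
Band 5: 12632 × 0.947 = 11963
Band 6: 11716 × 0.931 = 10908
Net migration: Band 2 − 370 → 2917; Band 5 − 500 → 11463
Giving 349 / 2917 / 1525 / 14027 / 11463 / 10908.
Dependents (band 0–14 + band 75–89) = 349 + 10908 = 11257; working-age = 29932; ratio = 11257/29932 × 100 = 37.6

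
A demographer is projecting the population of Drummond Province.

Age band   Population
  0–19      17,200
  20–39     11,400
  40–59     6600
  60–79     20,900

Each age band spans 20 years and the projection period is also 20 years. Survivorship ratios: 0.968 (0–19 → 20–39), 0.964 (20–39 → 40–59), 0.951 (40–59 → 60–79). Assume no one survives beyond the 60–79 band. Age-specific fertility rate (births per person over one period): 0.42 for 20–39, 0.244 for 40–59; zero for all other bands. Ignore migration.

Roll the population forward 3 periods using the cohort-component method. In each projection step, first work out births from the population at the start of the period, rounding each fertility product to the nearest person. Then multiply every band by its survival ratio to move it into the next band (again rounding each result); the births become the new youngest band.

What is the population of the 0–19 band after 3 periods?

6517

Period 1.
Births: 11400 × 0.42 = 4788 ; 6600 × 0.244 = 1610 — total 6398
20–39: 17200 × 0.968 = 16650
40–59: 11400 × 0.964 = 10990
60–79: 6600 × 0.951 = 6277
End of period: [6398, 16650, 10990, 6277]
Period 2.
Births: 16650 × 0.42 = 6993 ; 10990 × 0.244 = 2682 — total 9675
20–39: 6398 × 0.968 = 6193
40–59: 16650 × 0.964 = 16051
60–79: 10990 × 0.951 = 10451
End of period: [9675, 6193, 16051, 10451]
Period 3.
Births: 6193 × 0.42 = 2601 ; 16051 × 0.244 = 3916 — total 6517
20–39: 9675 × 0.968 = 9365
40–59: 6193 × 0.964 = 5970
60–79: 16051 × 0.951 = 15265
End of period: [6517, 9365, 5970, 15265]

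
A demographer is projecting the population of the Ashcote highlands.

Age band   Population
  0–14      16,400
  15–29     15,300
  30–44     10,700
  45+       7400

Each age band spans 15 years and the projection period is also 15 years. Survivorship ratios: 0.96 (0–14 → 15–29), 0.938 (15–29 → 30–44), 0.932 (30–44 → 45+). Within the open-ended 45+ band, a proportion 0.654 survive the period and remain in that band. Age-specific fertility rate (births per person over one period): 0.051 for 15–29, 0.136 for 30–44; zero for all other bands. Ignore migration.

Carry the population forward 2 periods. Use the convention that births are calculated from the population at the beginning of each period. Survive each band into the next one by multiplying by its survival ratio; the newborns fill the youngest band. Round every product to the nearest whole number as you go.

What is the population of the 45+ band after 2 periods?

Period 1.
Births: 15300 × 0.051 = 780  |  10700 × 0.136 = 1455 — total 2235
15–29: 16400 × 0.96 = 15744
30–44: 15300 × 0.938 = 14351
45+: 10700 × 0.932 + 7400 × 0.654 = 9972 + 4840 = 14812
Population now: 0–14=2235, 15–29=15744, 30–44=14351, 45+=14812
Period 2.
Births: 15744 × 0.051 = 803  |  14351 × 0.136 = 1952 — total 2755
15–29: 2235 × 0.96 = 2146
30–44: 15744 × 0.938 = 14768
45+: 14351 × 0.932 + 14812 × 0.654 = 13375 + 9687 = 23062
Population now: 0–14=2755, 15–29=2146, 30–44=14768, 45+=23062

23062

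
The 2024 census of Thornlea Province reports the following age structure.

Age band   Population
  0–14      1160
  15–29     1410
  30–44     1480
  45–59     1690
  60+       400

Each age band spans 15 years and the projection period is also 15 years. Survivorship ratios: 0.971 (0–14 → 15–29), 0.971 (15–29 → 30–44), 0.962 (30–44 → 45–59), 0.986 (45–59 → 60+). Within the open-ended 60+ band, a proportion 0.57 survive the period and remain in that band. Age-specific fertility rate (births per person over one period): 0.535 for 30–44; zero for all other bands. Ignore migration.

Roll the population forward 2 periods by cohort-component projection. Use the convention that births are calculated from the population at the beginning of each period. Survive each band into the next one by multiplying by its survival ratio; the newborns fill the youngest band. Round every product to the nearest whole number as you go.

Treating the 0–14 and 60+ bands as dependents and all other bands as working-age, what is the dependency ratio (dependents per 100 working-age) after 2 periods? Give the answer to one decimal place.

101.2

[period 1]
Births: 1480 * 0.535 = 792
15–29: 1160 * 0.971 = 1126
30–44: 1410 * 0.971 = 1369
45–59: 1480 * 0.962 = 1424
60+: 1690 * 0.986 + 400 * 0.57 = 1666 + 228 = 1894
End of period: [792, 1126, 1369, 1424, 1894]
[period 2]
Births: 1369 * 0.535 = 732
15–29: 792 * 0.971 = 769
30–44: 1126 * 0.971 = 1093
45–59: 1369 * 0.962 = 1317
60+: 1424 * 0.986 + 1894 * 0.57 = 1404 + 1080 = 2484
End of period: [732, 769, 1093, 1317, 2484]
Dependents (band 0–14 + band 60+) = 732 + 2484 = 3216; working-age = 3179; ratio = 3216/3179 × 100 = 101.2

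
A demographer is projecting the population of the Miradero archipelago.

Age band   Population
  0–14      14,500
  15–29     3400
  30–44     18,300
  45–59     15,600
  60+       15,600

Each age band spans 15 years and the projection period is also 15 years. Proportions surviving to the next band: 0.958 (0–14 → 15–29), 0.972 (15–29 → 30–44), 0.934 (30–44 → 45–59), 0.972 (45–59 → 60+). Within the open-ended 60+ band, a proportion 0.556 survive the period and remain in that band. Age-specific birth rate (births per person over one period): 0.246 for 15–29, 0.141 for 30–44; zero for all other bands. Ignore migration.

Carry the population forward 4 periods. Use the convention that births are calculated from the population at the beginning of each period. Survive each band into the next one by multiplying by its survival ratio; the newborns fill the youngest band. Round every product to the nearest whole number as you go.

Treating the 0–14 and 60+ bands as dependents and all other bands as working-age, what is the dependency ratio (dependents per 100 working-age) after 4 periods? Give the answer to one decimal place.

Period 1.
Births: 3400 × 0.246 = 836  |  18300 × 0.141 = 2580 → 3416
15–29: 14500 × 0.958 = 13891
30–44: 3400 × 0.972 = 3305
45–59: 18300 × 0.934 = 17092
60+: 15600 × 0.972 + 15600 × 0.556 = 15163 + 8674 = 23837
Population now: 0–14=3416, 15–29=13891, 30–44=3305, 45–59=17092, 60+=23837
Period 2.
Births: 13891 × 0.246 = 3417  |  3305 × 0.141 = 466 → 3883
15–29: 3416 × 0.958 = 3273
30–44: 13891 × 0.972 = 13502
45–59: 3305 × 0.934 = 3087
60+: 17092 × 0.972 + 23837 × 0.556 = 16613 + 13253 = 29866
Population now: 0–14=3883, 15–29=3273, 30–44=13502, 45–59=3087, 60+=29866
Period 3.
Births: 3273 × 0.246 = 805  |  13502 × 0.141 = 1904 → 2709
15–29: 3883 × 0.958 = 3720
30–44: 3273 × 0.972 = 3181
45–59: 13502 × 0.934 = 12611
60+: 3087 × 0.972 + 29866 × 0.556 = 3001 + 16605 = 19606
Population now: 0–14=2709, 15–29=3720, 30–44=3181, 45–59=12611, 60+=19606
Period 4.
Births: 3720 × 0.246 = 915  |  3181 × 0.141 = 449 → 1364
15–29: 2709 × 0.958 = 2595
30–44: 3720 × 0.972 = 3616
45–59: 3181 × 0.934 = 2971
60+: 12611 × 0.972 + 19606 × 0.556 = 12258 + 10901 = 23159
Population now: 0–14=1364, 15–29=2595, 30–44=3616, 45–59=2971, 60+=23159
Dependents (band 0–14 + band 60+) = 1364 + 23159 = 24523; working-age = 9182; ratio = 24523/9182 × 100 = 267.1

267.1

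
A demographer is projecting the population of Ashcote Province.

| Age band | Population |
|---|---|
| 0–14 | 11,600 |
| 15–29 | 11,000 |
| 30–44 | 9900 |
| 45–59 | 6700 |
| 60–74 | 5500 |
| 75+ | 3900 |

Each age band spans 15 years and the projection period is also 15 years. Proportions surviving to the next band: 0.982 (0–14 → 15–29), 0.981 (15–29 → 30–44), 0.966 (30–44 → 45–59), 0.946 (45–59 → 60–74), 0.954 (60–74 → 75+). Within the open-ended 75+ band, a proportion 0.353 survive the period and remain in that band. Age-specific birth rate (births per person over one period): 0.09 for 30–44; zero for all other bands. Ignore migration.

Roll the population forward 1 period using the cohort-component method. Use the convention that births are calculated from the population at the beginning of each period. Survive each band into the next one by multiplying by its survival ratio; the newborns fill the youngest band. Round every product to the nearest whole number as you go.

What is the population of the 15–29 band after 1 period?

Call the bands 1 to 6, youngest first.
— Period 1 —
Births: 9900 × 0.09 = 891
Band 2: 11600 × 0.982 = 11391
Band 3: 11000 × 0.981 = 10791
Band 4: 9900 × 0.966 = 9563
Band 5: 6700 × 0.946 = 6338
Band 6: 5500 × 0.954 + 3900 × 0.353 = 5247 + 1377 = 6624
End of period: [891, 11391, 10791, 9563, 6338, 6624]

11391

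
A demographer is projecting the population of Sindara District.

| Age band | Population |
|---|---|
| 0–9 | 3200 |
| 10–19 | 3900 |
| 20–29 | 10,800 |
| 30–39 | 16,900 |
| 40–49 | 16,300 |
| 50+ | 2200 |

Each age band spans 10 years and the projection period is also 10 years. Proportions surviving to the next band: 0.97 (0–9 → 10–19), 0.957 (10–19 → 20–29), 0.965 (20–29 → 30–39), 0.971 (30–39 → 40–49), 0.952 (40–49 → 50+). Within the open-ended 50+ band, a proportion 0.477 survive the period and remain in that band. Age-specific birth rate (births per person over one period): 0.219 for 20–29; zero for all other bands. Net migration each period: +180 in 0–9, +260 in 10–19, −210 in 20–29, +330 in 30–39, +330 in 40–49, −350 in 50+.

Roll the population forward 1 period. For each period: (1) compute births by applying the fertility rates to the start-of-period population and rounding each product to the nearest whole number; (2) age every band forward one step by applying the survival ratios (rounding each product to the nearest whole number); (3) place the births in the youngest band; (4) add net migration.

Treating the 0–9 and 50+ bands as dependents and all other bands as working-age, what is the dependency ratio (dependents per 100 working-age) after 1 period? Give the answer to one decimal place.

54.6

[period 1]
Births: 10800 × 0.219 = 2365
10–19: 3200 × 0.97 = 3104
20–29: 3900 × 0.957 = 3732
30–39: 10800 × 0.965 = 10422
40–49: 16900 × 0.971 = 16410
50+: 16300 × 0.952 + 2200 × 0.477 = 15518 + 1049 = 16567
Net migration: 0–9 + 180 → 2545; 10–19 + 260 → 3364; 20–29 − 210 → 3522; 30–39 + 330 → 10752; 40–49 + 330 → 16740; 50+ − 350 → 16217
Giving 2545 / 3364 / 3522 / 10752 / 16740 / 16217.
Dependents (band 0–9 + band 50+) = 2545 + 16217 = 18762; working-age = 34378; ratio = 18762/34378 × 100 = 54.6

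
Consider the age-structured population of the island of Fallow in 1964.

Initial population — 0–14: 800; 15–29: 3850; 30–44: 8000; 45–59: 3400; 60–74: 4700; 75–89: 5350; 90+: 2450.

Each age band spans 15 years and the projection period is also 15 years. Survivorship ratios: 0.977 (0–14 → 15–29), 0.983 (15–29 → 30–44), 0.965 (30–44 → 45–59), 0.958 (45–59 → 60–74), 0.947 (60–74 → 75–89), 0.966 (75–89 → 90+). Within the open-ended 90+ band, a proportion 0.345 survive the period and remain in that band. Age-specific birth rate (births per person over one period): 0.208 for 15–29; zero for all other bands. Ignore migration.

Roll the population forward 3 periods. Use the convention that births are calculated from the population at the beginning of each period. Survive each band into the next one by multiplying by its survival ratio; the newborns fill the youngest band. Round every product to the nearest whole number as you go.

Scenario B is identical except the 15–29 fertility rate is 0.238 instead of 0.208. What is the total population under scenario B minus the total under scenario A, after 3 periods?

Let band 1 be 0–14 through band 7 = 90+.
[period 1]
Births: 3850 × 0.208 = 801
Band 2: 800 × 0.977 = 782
Band 3: 3850 × 0.983 = 3785
Band 4: 8000 × 0.965 = 7720
Band 5: 3400 × 0.958 = 3257
Band 6: 4700 × 0.947 = 4451
Band 7: 5350 × 0.966 + 2450 × 0.345 = 5168 + 845 = 6013
Giving 801 / 782 / 3785 / 7720 / 3257 / 4451 / 6013.
[period 2]
Births: 782 × 0.208 = 163
Band 2: 801 × 0.977 = 783
Band 3: 782 × 0.983 = 769
Band 4: 3785 × 0.965 = 3653
Band 5: 7720 × 0.958 = 7396
Band 6: 3257 × 0.947 = 3084
Band 7: 4451 × 0.966 + 6013 × 0.345 = 4300 + 2074 = 6374
Giving 163 / 783 / 769 / 3653 / 7396 / 3084 / 6374.
[period 3]
Births: 783 × 0.208 = 163
Band 2: 163 × 0.977 = 159
Band 3: 783 × 0.983 = 770
Band 4: 769 × 0.965 = 742
Band 5: 3653 × 0.958 = 3500
Band 6: 7396 × 0.947 = 7004
Band 7: 3084 × 0.966 + 6374 × 0.345 = 2979 + 2199 = 5178
Giving 163 / 159 / 770 / 742 / 3500 / 7004 / 5178.
Scenario A total after 3 periods: 17516
Scenario B projection —
[period 1]
Births: 3850 × 0.238 = 916
Band 2: 800 × 0.977 = 782
Band 3: 3850 × 0.983 = 3785
Band 4: 8000 × 0.965 = 7720
Band 5: 3400 × 0.958 = 3257
Band 6: 4700 × 0.947 = 4451
Band 7: 5350 × 0.966 + 2450 × 0.345 = 5168 + 845 = 6013
Giving 916 / 782 / 3785 / 7720 / 3257 / 4451 / 6013.
[period 2]
Births: 782 × 0.238 = 186
Band 2: 916 × 0.977 = 895
Band 3: 782 × 0.983 = 769
Band 4: 3785 × 0.965 = 3653
Band 5: 7720 × 0.958 = 7396
Band 6: 3257 × 0.947 = 3084
Band 7: 4451 × 0.966 + 6013 × 0.345 = 4300 + 2074 = 6374
Giving 186 / 895 / 769 / 3653 / 7396 / 3084 / 6374.
[period 3]
Births: 895 × 0.238 = 213
Band 2: 186 × 0.977 = 182
Band 3: 895 × 0.983 = 880
Band 4: 769 × 0.965 = 742
Band 5: 3653 × 0.958 = 3500
Band 6: 7396 × 0.947 = 7004
Band 7: 3084 × 0.966 + 6374 × 0.345 = 2979 + 2199 = 5178
Giving 213 / 182 / 880 / 742 / 3500 / 7004 / 5178.
Scenario B total after 3 periods: 17699
Difference B − A = 17699 − 17516 = 183

183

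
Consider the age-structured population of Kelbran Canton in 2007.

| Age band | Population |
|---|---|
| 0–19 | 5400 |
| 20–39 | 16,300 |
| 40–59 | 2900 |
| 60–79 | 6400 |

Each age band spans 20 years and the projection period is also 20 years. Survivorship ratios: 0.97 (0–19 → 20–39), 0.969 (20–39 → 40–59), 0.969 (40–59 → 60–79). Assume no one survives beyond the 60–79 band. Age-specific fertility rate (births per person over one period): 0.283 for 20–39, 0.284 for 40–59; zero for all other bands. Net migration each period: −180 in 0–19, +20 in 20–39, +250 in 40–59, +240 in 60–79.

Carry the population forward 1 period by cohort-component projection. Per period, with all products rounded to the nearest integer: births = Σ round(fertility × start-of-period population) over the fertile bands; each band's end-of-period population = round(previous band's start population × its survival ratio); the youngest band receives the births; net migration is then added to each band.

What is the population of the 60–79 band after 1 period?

3050

— Period 1 —
Births: 16300 × 0.283 = 4613, 2900 × 0.284 = 824 — total 5437
20–39: 5400 × 0.97 = 5238
40–59: 16300 × 0.969 = 15795
60–79: 2900 × 0.969 = 2810
Net migration: 0–19 − 180 → 5257; 20–39 + 20 → 5258; 40–59 + 250 → 16045; 60–79 + 240 → 3050
→ [5257, 5258, 16045, 3050]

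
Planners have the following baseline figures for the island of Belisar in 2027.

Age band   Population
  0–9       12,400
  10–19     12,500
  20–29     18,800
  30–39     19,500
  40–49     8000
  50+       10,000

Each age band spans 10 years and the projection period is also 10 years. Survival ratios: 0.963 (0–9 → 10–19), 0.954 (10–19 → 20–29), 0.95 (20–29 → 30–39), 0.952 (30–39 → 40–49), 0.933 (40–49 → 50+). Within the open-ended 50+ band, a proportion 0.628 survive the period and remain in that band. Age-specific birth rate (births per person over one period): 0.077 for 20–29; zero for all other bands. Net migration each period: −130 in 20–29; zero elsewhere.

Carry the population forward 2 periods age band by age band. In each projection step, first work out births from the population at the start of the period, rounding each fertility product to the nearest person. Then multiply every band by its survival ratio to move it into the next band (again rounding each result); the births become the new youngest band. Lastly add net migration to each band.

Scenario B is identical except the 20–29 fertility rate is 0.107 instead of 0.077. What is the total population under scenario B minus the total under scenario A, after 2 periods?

(Groups numbered youngest = 1 to oldest = 6.)
[period 1]
Births: 18800 × 0.077 = 1448
Group 2: 12400 × 0.963 = 11941
Group 3: 12500 × 0.954 = 11925
Group 4: 18800 × 0.95 = 17860
Group 5: 19500 × 0.952 = 18564
Group 6: 8000 × 0.933 + 10000 × 0.628 = 7464 + 6280 = 13744
Net migration: Group 3 − 130 → 11795
Giving 1448 / 11941 / 11795 / 17860 / 18564 / 13744.
[period 2]
Births: 11795 × 0.077 = 908
Group 2: 1448 × 0.963 = 1394
Group 3: 11941 × 0.954 = 11392
Group 4: 11795 × 0.95 = 11205
Group 5: 17860 × 0.952 = 17003
Group 6: 18564 × 0.933 + 13744 × 0.628 = 17320 + 8631 = 25951
Net migration: Group 3 − 130 → 11262
Giving 908 / 1394 / 11262 / 11205 / 17003 / 25951.
Scenario A total after 2 periods: 67723
Scenario B projection —
[period 1]
Births: 18800 × 0.107 = 2012
Group 2: 12400 × 0.963 = 11941
Group 3: 12500 × 0.954 = 11925
Group 4: 18800 × 0.95 = 17860
Group 5: 19500 × 0.952 = 18564
Group 6: 8000 × 0.933 + 10000 × 0.628 = 7464 + 6280 = 13744
Net migration: Group 3 − 130 → 11795
Giving 2012 / 11941 / 11795 / 17860 / 18564 / 13744.
[period 2]
Births: 11795 × 0.107 = 1262
Group 2: 2012 × 0.963 = 1938
Group 3: 11941 × 0.954 = 11392
Group 4: 11795 × 0.95 = 11205
Group 5: 17860 × 0.952 = 17003
Group 6: 18564 × 0.933 + 13744 × 0.628 = 17320 + 8631 = 25951
Net migration: Group 3 − 130 → 11262
Giving 1262 / 1938 / 11262 / 11205 / 17003 / 25951.
Scenario B total after 2 periods: 68621
Difference B − A = 68621 − 67723 = 898

898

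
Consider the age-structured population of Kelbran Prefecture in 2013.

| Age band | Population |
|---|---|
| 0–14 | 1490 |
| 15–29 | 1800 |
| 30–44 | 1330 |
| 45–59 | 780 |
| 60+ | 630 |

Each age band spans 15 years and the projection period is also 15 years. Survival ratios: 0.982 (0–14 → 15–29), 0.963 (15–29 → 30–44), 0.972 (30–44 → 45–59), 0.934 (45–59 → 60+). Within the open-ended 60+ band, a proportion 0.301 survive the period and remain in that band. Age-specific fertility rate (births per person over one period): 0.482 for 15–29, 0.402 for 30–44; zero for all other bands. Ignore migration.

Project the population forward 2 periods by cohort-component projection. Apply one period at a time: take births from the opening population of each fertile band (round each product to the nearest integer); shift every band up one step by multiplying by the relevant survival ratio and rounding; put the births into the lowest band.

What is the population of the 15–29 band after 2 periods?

1378

— Period 1 —
Births: 1800 × 0.482 = 868 ; 1330 × 0.402 = 535 ⇒ total 1403
15–29: 1490 × 0.982 = 1463
30–44: 1800 × 0.963 = 1733
45–59: 1330 × 0.972 = 1293
60+: 780 × 0.934 + 630 × 0.301 = 729 + 190 = 919
Giving 1403 / 1463 / 1733 / 1293 / 919.
— Period 2 —
Births: 1463 × 0.482 = 705 ; 1733 × 0.402 = 697 ⇒ total 1402
15–29: 1403 × 0.982 = 1378
30–44: 1463 × 0.963 = 1409
45–59: 1733 × 0.972 = 1684
60+: 1293 × 0.934 + 919 × 0.301 = 1208 + 277 = 1485
Giving 1402 / 1378 / 1409 / 1684 / 1485.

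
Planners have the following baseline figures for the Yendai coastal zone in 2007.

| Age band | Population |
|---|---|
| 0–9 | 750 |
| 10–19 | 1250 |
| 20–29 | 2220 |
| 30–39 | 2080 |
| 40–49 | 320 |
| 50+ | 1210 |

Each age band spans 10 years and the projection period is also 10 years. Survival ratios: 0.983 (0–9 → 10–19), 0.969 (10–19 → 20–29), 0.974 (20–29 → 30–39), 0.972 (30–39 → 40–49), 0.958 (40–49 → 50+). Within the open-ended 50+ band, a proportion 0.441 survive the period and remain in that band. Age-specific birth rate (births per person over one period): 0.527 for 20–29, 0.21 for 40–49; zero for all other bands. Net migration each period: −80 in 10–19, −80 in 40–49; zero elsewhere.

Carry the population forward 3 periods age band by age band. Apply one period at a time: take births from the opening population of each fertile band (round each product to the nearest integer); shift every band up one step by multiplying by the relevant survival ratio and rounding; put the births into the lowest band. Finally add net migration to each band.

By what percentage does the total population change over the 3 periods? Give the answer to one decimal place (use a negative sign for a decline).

-5.3

Period 1:
Births: 2220 * 0.527 = 1170  |  320 * 0.21 = 67 → total 1237
10–19: 750 * 0.983 = 737
20–29: 1250 * 0.969 = 1211
30–39: 2220 * 0.974 = 2162
40–49: 2080 * 0.972 = 2022
50+: 320 * 0.958 + 1210 * 0.441 = 307 + 534 = 841
Net migration: 10–19 − 80 → 657; 40–49 − 80 → 1942
Giving 1237 / 657 / 1211 / 2162 / 1942 / 841.
Period 2:
Births: 1211 * 0.527 = 638  |  1942 * 0.21 = 408 → total 1046
10–19: 1237 * 0.983 = 1216
20–29: 657 * 0.969 = 637
30–39: 1211 * 0.974 = 1180
40–49: 2162 * 0.972 = 2101
50+: 1942 * 0.958 + 841 * 0.441 = 1860 + 371 = 2231
Net migration: 10–19 − 80 → 1136; 40–49 − 80 → 2021
Giving 1046 / 1136 / 637 / 1180 / 2021 / 2231.
Period 3:
Births: 637 * 0.527 = 336  |  2021 * 0.21 = 424 → total 760
10–19: 1046 * 0.983 = 1028
20–29: 1136 * 0.969 = 1101
30–39: 637 * 0.974 = 620
40–49: 1180 * 0.972 = 1147
50+: 2021 * 0.958 + 2231 * 0.441 = 1936 + 984 = 2920
Net migration: 10–19 − 80 → 948; 40–49 − 80 → 1067
Giving 760 / 948 / 1101 / 620 / 1067 / 2920.
Total: 7830 → 7416; change = -414; percentage change = -5.3%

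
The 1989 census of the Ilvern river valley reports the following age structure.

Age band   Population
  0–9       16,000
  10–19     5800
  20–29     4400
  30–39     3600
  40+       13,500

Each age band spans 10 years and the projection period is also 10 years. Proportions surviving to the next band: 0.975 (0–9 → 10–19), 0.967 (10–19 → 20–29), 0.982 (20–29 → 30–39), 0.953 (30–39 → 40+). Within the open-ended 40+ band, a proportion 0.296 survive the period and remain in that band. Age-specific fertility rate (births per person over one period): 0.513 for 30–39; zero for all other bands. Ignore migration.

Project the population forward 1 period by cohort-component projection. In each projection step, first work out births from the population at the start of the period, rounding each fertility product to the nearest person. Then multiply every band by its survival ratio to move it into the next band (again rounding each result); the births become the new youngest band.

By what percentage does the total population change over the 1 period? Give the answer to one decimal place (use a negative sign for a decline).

After projecting period 1:
Births: 3600 × 0.513 = 1847
10–19: 16000 × 0.975 = 15600
20–29: 5800 × 0.967 = 5609
30–39: 4400 × 0.982 = 4321
40+: 3600 × 0.953 + 13500 × 0.296 = 3431 + 3996 = 7427
End of period: [1847, 15600, 5609, 4321, 7427]
Total: 43300 → 34804; change = -8496; percentage change = -19.6%

-19.6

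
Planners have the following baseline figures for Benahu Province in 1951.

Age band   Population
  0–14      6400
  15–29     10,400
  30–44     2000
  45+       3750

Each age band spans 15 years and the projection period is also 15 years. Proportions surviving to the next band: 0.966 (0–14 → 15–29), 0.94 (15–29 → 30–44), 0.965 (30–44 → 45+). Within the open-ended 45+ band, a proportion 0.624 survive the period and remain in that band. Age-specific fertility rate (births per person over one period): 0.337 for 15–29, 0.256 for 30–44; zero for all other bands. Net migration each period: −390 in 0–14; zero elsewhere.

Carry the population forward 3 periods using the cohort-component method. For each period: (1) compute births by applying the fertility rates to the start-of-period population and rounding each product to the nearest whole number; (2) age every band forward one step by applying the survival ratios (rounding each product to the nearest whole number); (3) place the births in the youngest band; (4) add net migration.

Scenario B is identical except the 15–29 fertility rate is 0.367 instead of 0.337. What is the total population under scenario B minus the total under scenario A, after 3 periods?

Period 1.
Births: 10400 × 0.337 = 3505 ; 2000 × 0.256 = 512 — total 4017
15–29: 6400 × 0.966 = 6182
30–44: 10400 × 0.94 = 9776
45+: 2000 × 0.965 + 3750 × 0.624 = 1930 + 2340 = 4270
Net migration: 0–14 − 390 → 3627
End of period: [3627, 6182, 9776, 4270]
Period 2.
Births: 6182 × 0.337 = 2083 ; 9776 × 0.256 = 2503 — total 4586
15–29: 3627 × 0.966 = 3504
30–44: 6182 × 0.94 = 5811
45+: 9776 × 0.965 + 4270 × 0.624 = 9434 + 2664 = 12098
Net migration: 0–14 − 390 → 4196
End of period: [4196, 3504, 5811, 12098]
Period 3.
Births: 3504 × 0.337 = 1181 ; 5811 × 0.256 = 1488 — total 2669
15–29: 4196 × 0.966 = 4053
30–44: 3504 × 0.94 = 3294
45+: 5811 × 0.965 + 12098 × 0.624 = 5608 + 7549 = 13157
Net migration: 0–14 − 390 → 2279
End of period: [2279, 4053, 3294, 13157]
Scenario A total after 3 periods: 22783
Scenario B projection —
Period 1.
Births: 10400 × 0.367 = 3817 ; 2000 × 0.256 = 512 — total 4329
15–29: 6400 × 0.966 = 6182
30–44: 10400 × 0.94 = 9776
45+: 2000 × 0.965 + 3750 × 0.624 = 1930 + 2340 = 4270
Net migration: 0–14 − 390 → 3939
End of period: [3939, 6182, 9776, 4270]
Period 2.
Births: 6182 × 0.367 = 2269 ; 9776 × 0.256 = 2503 — total 4772
15–29: 3939 × 0.966 = 3805
30–44: 6182 × 0.94 = 5811
45+: 9776 × 0.965 + 4270 × 0.624 = 9434 + 2664 = 12098
Net migration: 0–14 − 390 → 4382
End of period: [4382, 3805, 5811, 12098]
Period 3.
Births: 3805 × 0.367 = 1396 ; 5811 × 0.256 = 1488 — total 2884
15–29: 4382 × 0.966 = 4233
30–44: 3805 × 0.94 = 3577
45+: 5811 × 0.965 + 12098 × 0.624 = 5608 + 7549 = 13157
Net migration: 0–14 − 390 → 2494
End of period: [2494, 4233, 3577, 13157]
Scenario B total after 3 periods: 23461
Difference B − A = 23461 − 22783 = 678

678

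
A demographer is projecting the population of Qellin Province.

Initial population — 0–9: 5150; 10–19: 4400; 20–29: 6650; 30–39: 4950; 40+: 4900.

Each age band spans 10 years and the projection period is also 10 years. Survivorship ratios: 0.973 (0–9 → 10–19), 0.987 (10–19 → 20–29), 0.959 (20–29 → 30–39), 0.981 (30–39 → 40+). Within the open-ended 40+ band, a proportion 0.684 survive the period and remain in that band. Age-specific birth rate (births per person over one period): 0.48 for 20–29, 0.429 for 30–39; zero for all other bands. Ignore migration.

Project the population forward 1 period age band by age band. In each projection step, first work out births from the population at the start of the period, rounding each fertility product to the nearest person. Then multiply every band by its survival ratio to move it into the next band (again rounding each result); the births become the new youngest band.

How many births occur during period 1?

5316

(Groups numbered youngest = 1 to oldest = 5.)
Period 1.
Births: 6650 * 0.48 = 3192, 4950 * 0.429 = 2124 ⇒ total 5316
Group 2: 5150 * 0.973 = 5011
Group 3: 4400 * 0.987 = 4343
Group 4: 6650 * 0.959 = 6377
Group 5: 4950 * 0.981 + 4900 * 0.684 = 4856 + 3352 = 8208
Population now: 0–9=5316, 10–19=5011, 20–29=4343, 30–39=6377, 40+=8208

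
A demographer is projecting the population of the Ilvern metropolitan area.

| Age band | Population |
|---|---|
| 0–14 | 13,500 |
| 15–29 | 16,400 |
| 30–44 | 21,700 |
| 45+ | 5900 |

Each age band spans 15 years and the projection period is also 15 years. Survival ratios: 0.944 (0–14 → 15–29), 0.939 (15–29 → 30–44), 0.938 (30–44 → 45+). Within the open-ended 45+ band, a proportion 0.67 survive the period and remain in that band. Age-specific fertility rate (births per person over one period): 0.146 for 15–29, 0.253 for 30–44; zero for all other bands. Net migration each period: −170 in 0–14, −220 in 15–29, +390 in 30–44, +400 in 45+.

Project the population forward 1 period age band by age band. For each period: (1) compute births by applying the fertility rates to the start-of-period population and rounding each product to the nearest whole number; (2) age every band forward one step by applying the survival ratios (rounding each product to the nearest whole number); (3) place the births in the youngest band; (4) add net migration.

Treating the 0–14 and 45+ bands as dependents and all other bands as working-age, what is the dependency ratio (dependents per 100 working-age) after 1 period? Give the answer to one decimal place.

Period 1:
Births: 16400 * 0.146 = 2394 ; 21700 * 0.253 = 5490 → total 7884
15–29: 13500 * 0.944 = 12744
30–44: 16400 * 0.939 = 15400
45+: 21700 * 0.938 + 5900 * 0.67 = 20355 + 3953 = 24308
Net migration: 0–14 − 170 → 7714; 15–29 − 220 → 12524; 30–44 + 390 → 15790; 45+ + 400 → 24708
Giving 7714 / 12524 / 15790 / 24708.
Dependents (band 0–14 + band 45+) = 7714 + 24708 = 32422; working-age = 28314; ratio = 32422/28314 × 100 = 114.5

114.5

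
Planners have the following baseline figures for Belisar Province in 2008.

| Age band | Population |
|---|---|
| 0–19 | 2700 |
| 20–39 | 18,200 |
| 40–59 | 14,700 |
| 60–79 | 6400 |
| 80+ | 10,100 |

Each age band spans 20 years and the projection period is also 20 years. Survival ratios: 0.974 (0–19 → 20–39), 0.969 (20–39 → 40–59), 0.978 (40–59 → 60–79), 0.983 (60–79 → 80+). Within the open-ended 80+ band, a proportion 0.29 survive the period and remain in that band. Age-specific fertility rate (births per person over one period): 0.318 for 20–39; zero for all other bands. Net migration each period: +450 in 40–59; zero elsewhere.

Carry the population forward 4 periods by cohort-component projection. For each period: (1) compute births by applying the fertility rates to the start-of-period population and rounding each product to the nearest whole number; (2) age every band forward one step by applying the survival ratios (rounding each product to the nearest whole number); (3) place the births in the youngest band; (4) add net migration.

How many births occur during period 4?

Numbering the groups 1..5 from youngest to oldest:
[period 1]
Births: 18200 × 0.318 = 5788
Group 2: 2700 × 0.974 = 2630
Group 3: 18200 × 0.969 = 17636
Group 4: 14700 × 0.978 = 14377
Group 5: 6400 × 0.983 + 10100 × 0.29 = 6291 + 2929 = 9220
Net migration: Group 3 + 450 → 18086
Population now: 0–19=5788, 20–39=2630, 40–59=18086, 60–79=14377, 80+=9220
[period 2]
Births: 2630 × 0.318 = 836
Group 2: 5788 × 0.974 = 5638
Group 3: 2630 × 0.969 = 2548
Group 4: 18086 × 0.978 = 17688
Group 5: 14377 × 0.983 + 9220 × 0.29 = 14133 + 2674 = 16807
Net migration: Group 3 + 450 → 2998
Population now: 0–19=836, 20–39=5638, 40–59=2998, 60–79=17688, 80+=16807
[period 3]
Births: 5638 × 0.318 = 1793
Group 2: 836 × 0.974 = 814
Group 3: 5638 × 0.969 = 5463
Group 4: 2998 × 0.978 = 2932
Group 5: 17688 × 0.983 + 16807 × 0.29 = 17387 + 4874 = 22261
Net migration: Group 3 + 450 → 5913
Population now: 0–19=1793, 20–39=814, 40–59=5913, 60–79=2932, 80+=22261
[period 4]
Births: 814 × 0.318 = 259
Group 2: 1793 × 0.974 = 1746
Group 3: 814 × 0.969 = 789
Group 4: 5913 × 0.978 = 5783
Group 5: 2932 × 0.983 + 22261 × 0.29 = 2882 + 6456 = 9338
Net migration: Group 3 + 450 → 1239
Population now: 0–19=259, 20–39=1746, 40–59=1239, 60–79=5783, 80+=9338

259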